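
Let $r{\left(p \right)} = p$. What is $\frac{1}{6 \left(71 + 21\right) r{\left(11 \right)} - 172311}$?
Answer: $- \frac{1}{166239} \approx -6.0154 \cdot 10^{-6}$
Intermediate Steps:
$\frac{1}{6 \left(71 + 21\right) r{\left(11 \right)} - 172311} = \frac{1}{6 \left(71 + 21\right) 11 - 172311} = \frac{1}{6 \cdot 92 \cdot 11 - 172311} = \frac{1}{552 \cdot 11 - 172311} = \frac{1}{6072 - 172311} = \frac{1}{-166239} = - \frac{1}{166239}$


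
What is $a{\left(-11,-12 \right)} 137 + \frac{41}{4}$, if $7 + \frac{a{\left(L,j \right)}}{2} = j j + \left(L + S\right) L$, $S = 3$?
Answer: $\frac{246641}{4} \approx 61660.0$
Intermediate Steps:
$a{\left(L,j \right)} = -14 + 2 j^{2} + 2 L \left(3 + L\right)$ ($a{\left(L,j \right)} = -14 + 2 \left(j j + \left(L + 3\right) L\right) = -14 + 2 \left(j^{2} + \left(3 + L\right) L\right) = -14 + 2 \left(j^{2} + L \left(3 + L\right)\right) = -14 + \left(2 j^{2} + 2 L \left(3 + L\right)\right) = -14 + 2 j^{2} + 2 L \left(3 + L\right)$)
$a{\left(-11,-12 \right)} 137 + \frac{41}{4} = \left(-14 + 2 \left(-11\right)^{2} + 2 \left(-12\right)^{2} + 6 \left(-11\right)\right) 137 + \frac{41}{4} = \left(-14 + 2 \cdot 121 + 2 \cdot 144 - 66\right) 137 + 41 \cdot \frac{1}{4} = \left(-14 + 242 + 288 - 66\right) 137 + \frac{41}{4} = 450 \cdot 137 + \frac{41}{4} = 61650 + \frac{41}{4} = \frac{246641}{4}$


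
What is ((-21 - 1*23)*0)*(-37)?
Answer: 0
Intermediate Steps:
((-21 - 1*23)*0)*(-37) = ((-21 - 23)*0)*(-37) = -44*0*(-37) = 0*(-37) = 0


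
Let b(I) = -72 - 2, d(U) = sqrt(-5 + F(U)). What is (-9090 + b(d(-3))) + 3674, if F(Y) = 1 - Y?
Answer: -5490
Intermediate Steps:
d(U) = sqrt(-4 - U) (d(U) = sqrt(-5 + (1 - U)) = sqrt(-4 - U))
b(I) = -74
(-9090 + b(d(-3))) + 3674 = (-9090 - 74) + 3674 = -9164 + 3674 = -5490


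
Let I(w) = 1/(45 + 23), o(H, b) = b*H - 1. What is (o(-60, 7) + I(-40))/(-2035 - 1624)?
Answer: 28627/248812 ≈ 0.11505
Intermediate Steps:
o(H, b) = -1 + H*b (o(H, b) = H*b - 1 = -1 + H*b)
I(w) = 1/68
(o(-60, 7) + I(-40))/(-2035 - 1624) = ((-1 - 60*7) + 1/68)/(-2035 - 1624) = ((-1 - 420) + 1/68)/(-3659) = (-421 + 1/68)*(-1/3659) = -28627/68*(-1/3659) = 28627/248812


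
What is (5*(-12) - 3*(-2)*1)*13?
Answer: -702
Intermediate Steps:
(5*(-12) - 3*(-2)*1)*13 = (-60 + 6*1)*13 = (-60 + 6)*13 = -54*13 = -702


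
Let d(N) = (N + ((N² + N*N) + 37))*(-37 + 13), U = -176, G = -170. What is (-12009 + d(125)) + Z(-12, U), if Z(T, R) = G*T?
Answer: -763857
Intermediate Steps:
Z(T, R) = -170*T
d(N) = -888 - 48*N² - 24*N (d(N) = (N + ((N² + N²) + 37))*(-24) = (N + (2*N² + 37))*(-24) = (N + (37 + 2*N²))*(-24) = (37 + N + 2*N²)*(-24) = -888 - 48*N² - 24*N)
(-12009 + d(125)) + Z(-12, U) = (-12009 + (-888 - 48*125² - 24*125)) - 170*(-12) = (-12009 + (-888 - 48*15625 - 3000)) + 2040 = (-12009 + (-888 - 750000 - 3000)) + 2040 = (-12009 - 753888) + 2040 = -765897 + 2040 = -763857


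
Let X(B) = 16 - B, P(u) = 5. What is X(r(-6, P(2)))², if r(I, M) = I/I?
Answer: 225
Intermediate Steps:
r(I, M) = 1
X(r(-6, P(2)))² = (16 - 1*1)² = (16 - 1)² = 15² = 225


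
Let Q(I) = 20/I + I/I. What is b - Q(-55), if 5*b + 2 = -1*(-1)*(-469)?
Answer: -5216/55 ≈ -94.836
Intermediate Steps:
Q(I) = 1 + 20/I (Q(I) = 20/I + 1 = 1 + 20/I)
b = -471/5 (b = -⅖ + (-1*(-1)*(-469))/5 = -⅖ + (1*(-469))/5 = -⅖ + (⅕)*(-469) = -⅖ - 469/5 = -471/5 ≈ -94.200)
b - Q(-55) = -471/5 - (20 - 55)/(-55) = -471/5 - (-1)*(-35)/55 = -471/5 - 1*7/11 = -471/5 - 7/11 = -5216/55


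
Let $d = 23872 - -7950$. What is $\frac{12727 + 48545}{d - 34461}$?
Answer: $- \frac{61272}{2639} \approx -23.218$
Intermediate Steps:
$d = 31822$ ($d = 23872 + 7950 = 31822$)
$\frac{12727 + 48545}{d - 34461} = \frac{12727 + 48545}{31822 - 34461} = \frac{61272}{-2639} = 61272 \left(- \frac{1}{2639}\right) = - \frac{61272}{2639}$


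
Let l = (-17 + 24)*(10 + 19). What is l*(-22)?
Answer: -4466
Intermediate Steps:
l = 203 (l = 7*29 = 203)
l*(-22) = 203*(-22) = -4466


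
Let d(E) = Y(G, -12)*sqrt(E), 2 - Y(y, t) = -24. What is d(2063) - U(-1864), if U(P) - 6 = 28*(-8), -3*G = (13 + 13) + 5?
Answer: 218 + 26*sqrt(2063) ≈ 1398.9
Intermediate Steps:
G = -31/3 (G = -((13 + 13) + 5)/3 = -(26 + 5)/3 = -1/3*31 = -31/3 ≈ -10.333)
Y(y, t) = 26 (Y(y, t) = 2 - 1*(-24) = 2 + 24 = 26)
U(P) = -218 (U(P) = 6 + 28*(-8) = 6 - 224 = -218)
d(E) = 26*sqrt(E)
d(2063) - U(-1864) = 26*sqrt(2063) - 1*(-218) = 26*sqrt(2063) + 218 = 218 + 26*sqrt(2063)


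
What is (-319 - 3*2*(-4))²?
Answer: 87025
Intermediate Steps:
(-319 - 3*2*(-4))² = (-319 - 6*(-4))² = (-319 + 24)² = (-295)² = 87025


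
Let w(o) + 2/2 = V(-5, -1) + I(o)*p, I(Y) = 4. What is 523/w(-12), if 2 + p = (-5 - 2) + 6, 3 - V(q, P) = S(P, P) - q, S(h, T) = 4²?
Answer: -523/31 ≈ -16.871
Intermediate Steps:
S(h, T) = 16
V(q, P) = -13 + q (V(q, P) = 3 - (16 - q) = 3 + (-16 + q) = -13 + q)
p = -3 (p = -2 + ((-5 - 2) + 6) = -2 + (-7 + 6) = -2 - 1 = -3)
w(o) = -31 (w(o) = -1 + ((-13 - 5) + 4*(-3)) = -1 + (-18 - 12) = -1 - 30 = -31)
523/w(-12) = 523/(-31) = 523*(-1/31) = -523/31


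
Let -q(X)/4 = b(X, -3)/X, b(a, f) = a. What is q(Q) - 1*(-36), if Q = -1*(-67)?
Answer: 32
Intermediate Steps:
Q = 67
q(X) = -4 (q(X) = -4*X/X = -4*1 = -4)
q(Q) - 1*(-36) = -4 - 1*(-36) = -4 + 36 = 32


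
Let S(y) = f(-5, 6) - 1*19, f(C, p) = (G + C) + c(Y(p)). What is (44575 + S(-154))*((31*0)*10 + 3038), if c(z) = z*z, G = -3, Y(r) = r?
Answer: 135446192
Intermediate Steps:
c(z) = z²
f(C, p) = -3 + C + p² (f(C, p) = (-3 + C) + p² = -3 + C + p²)
S(y) = 9 (S(y) = (-3 - 5 + 6²) - 1*19 = (-3 - 5 + 36) - 19 = 28 - 19 = 9)
(44575 + S(-154))*((31*0)*10 + 3038) = (44575 + 9)*((31*0)*10 + 3038) = 44584*(0*10 + 3038) = 44584*(0 + 3038) = 44584*3038 = 135446192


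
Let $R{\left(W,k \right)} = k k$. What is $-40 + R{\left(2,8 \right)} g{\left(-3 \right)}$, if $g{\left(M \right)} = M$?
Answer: $-232$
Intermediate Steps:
$R{\left(W,k \right)} = k^{2}$
$-40 + R{\left(2,8 \right)} g{\left(-3 \right)} = -40 + 8^{2} \left(-3\right) = -40 + 64 \left(-3\right) = -40 - 192 = -232$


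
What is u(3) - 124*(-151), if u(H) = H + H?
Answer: 18730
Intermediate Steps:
u(H) = 2*H
u(3) - 124*(-151) = 2*3 - 124*(-151) = 6 + 18724 = 18730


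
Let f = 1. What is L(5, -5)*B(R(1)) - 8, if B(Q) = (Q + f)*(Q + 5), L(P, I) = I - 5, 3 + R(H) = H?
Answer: 22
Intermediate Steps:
R(H) = -3 + H
L(P, I) = -5 + I
B(Q) = (1 + Q)*(5 + Q) (B(Q) = (Q + 1)*(Q + 5) = (1 + Q)*(5 + Q))
L(5, -5)*B(R(1)) - 8 = (-5 - 5)*(5 + (-3 + 1)**2 + 6*(-3 + 1)) - 8 = -10*(5 + (-2)**2 + 6*(-2)) - 8 = -10*(5 + 4 - 12) - 8 = -10*(-3) - 8 = 30 - 8 = 22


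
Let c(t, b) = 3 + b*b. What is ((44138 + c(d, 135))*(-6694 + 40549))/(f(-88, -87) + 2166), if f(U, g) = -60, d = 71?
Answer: 351900155/351 ≈ 1.0026e+6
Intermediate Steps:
c(t, b) = 3 + b**2
((44138 + c(d, 135))*(-6694 + 40549))/(f(-88, -87) + 2166) = ((44138 + (3 + 135**2))*(-6694 + 40549))/(-60 + 2166) = ((44138 + (3 + 18225))*33855)/2106 = ((44138 + 18228)*33855)*(1/2106) = (62366*33855)*(1/2106) = 2111400930*(1/2106) = 351900155/351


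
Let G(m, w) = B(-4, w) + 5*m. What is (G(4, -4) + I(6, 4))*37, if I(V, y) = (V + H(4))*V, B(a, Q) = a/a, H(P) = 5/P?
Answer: 4773/2 ≈ 2386.5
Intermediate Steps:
B(a, Q) = 1
G(m, w) = 1 + 5*m
I(V, y) = V*(5/4 + V) (I(V, y) = (V + 5/4)*V = (5/4 + V)*V = V*(5/4 + V))
(G(4, -4) + I(6, 4))*37 = ((1 + 5*4) + (¼)*6*(5 + 4*6))*37 = ((1 + 20) + (¼)*6*(5 + 24))*37 = (21 + (¼)*6*29)*37 = (21 + 87/2)*37 = (129/2)*37 = 4773/2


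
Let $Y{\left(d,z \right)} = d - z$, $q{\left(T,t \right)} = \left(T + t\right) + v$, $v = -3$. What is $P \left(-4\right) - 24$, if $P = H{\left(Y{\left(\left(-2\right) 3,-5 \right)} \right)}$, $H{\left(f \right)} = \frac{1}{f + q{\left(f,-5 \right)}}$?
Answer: $- \frac{118}{5} \approx -23.6$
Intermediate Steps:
$q{\left(T,t \right)} = -3 + T + t$ ($q{\left(T,t \right)} = \left(T + t\right) - 3 = -3 + T + t$)
$H{\left(f \right)} = \frac{1}{-8 + 2 f}$ ($H{\left(f \right)} = \frac{1}{f - \left(8 - f\right)} = \frac{1}{f + \left(-8 + f\right)} = \frac{1}{-8 + 2 f}$)
$P = - \frac{1}{10}$ ($P = \frac{1}{2 \left(-4 - 1\right)} = \frac{1}{2 \left(-5\right)} = \frac{1}{2} \left(- \frac{1}{5}\right) = - \frac{1}{10} \approx -0.1$)
$P \left(-4\right) - 24 = \left(- \frac{1}{10}\right) \left(-4\right) - 24 = \frac{2}{5} - 24 = - \frac{118}{5}$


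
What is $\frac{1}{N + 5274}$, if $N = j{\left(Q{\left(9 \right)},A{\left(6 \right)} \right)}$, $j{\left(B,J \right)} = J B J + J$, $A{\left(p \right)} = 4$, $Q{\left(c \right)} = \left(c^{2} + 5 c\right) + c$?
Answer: $\frac{1}{7438} \approx 0.00013444$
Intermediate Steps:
$Q{\left(c \right)} = c^{2} + 6 c$
$j{\left(B,J \right)} = J + B J^{2}$ ($j{\left(B,J \right)} = B J J + J = B J^{2} + J = J + B J^{2}$)
$N = 2164$ ($N = 4 \left(1 + 9 \left(6 + 9\right) 4\right) = 4 \left(1 + 9 \cdot 15 \cdot 4\right) = 4 \left(1 + 135 \cdot 4\right) = 4 \left(1 + 540\right) = 4 \cdot 541 = 2164$)
$\frac{1}{N + 5274} = \frac{1}{2164 + 5274} = \frac{1}{7438}$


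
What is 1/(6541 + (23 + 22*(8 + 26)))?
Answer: 1/7312 ≈ 0.00013676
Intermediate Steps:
1/(6541 + (23 + 22*(8 + 26))) = 1/(6541 + (23 + 22*34)) = 1/(6541 + (23 + 748)) = 1/(6541 + 771) = 1/7312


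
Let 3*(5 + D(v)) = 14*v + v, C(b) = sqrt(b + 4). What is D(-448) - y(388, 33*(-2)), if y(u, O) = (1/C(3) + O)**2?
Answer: -46208/7 + 132*sqrt(7)/7 ≈ -6551.3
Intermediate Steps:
C(b) = sqrt(4 + b)
D(v) = -5 + 5*v (D(v) = -5 + (14*v + v)/3 = -5 + (15*v)/3 = -5 + 5*v)
y(u, O) = (O + sqrt(7)/7)**2 (y(u, O) = (1/(sqrt(4 + 3)) + O)**2 = (1/(sqrt(7)) + O)**2 = (sqrt(7)/7 + O)**2 = (O + sqrt(7)/7)**2)
D(-448) - y(388, 33*(-2)) = (-5 + 5*(-448)) - (1 + (33*(-2))*sqrt(7))**2/7 = (-5 - 2240) - (1 - 66*sqrt(7))**2/7 = -2245 - (1 - 66*sqrt(7))**2/7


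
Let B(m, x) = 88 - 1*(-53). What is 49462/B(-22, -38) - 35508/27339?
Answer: 449078330/1284933 ≈ 349.50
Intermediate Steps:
B(m, x) = 141 (B(m, x) = 88 + 53 = 141)
49462/B(-22, -38) - 35508/27339 = 49462/141 - 35508/27339 = 49462*(1/141) - 35508*1/27339 = 49462/141 - 11836/9113 = 449078330/1284933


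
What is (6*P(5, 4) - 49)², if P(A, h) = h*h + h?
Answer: 5041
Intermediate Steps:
P(A, h) = h + h² (P(A, h) = h² + h = h + h²)
(6*P(5, 4) - 49)² = (6*(4*(1 + 4)) - 49)² = (6*(4*5) - 49)² = (6*20 - 49)² = (120 - 49)² = 71² = 5041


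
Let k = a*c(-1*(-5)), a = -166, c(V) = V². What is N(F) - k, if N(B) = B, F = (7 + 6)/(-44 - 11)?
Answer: 228237/55 ≈ 4149.8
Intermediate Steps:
F = -13/55 (F = 13/(-55) = 13*(-1/55) = -13/55 ≈ -0.23636)
k = -4150 (k = -166*(-1*(-5))² = -166*5² = -166*25 = -4150)
N(F) - k = -13/55 - 1*(-4150) = -13/55 + 4150 = 228237/55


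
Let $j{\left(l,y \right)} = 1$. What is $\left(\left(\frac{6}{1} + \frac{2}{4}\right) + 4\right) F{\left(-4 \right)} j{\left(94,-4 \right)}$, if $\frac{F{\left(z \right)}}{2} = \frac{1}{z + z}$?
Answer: $- \frac{21}{8} \approx -2.625$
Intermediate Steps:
$F{\left(z \right)} = \frac{1}{z}$ ($F{\left(z \right)} = \frac{2}{z + z} = \frac{2}{2 z} = 2 \frac{1}{2 z} = \frac{1}{z}$)
$\left(\left(\frac{6}{1} + \frac{2}{4}\right) + 4\right) F{\left(-4 \right)} j{\left(94,-4 \right)} = \frac{\left(\frac{6}{1} + \frac{2}{4}\right) + 4}{-4} \cdot 1 = \left(\left(6 \cdot 1 + 2 \cdot \frac{1}{4}\right) + 4\right) \left(- \frac{1}{4}\right) 1 = \left(\left(6 + \frac{1}{2}\right) + 4\right) \left(- \frac{1}{4}\right) 1 = \left(\frac{13}{2} + 4\right) \left(- \frac{1}{4}\right) 1 = \frac{21}{2} \left(- \frac{1}{4}\right) 1 = \left(- \frac{21}{8}\right) 1 = - \frac{21}{8}$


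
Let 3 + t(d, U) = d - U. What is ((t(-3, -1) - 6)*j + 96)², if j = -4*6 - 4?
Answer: 163216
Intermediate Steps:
t(d, U) = -3 + d - U (t(d, U) = -3 + (d - U) = -3 + d - U)
j = -28 (j = -24 - 4 = -28)
((t(-3, -1) - 6)*j + 96)² = (((-3 - 3 - 1*(-1)) - 6)*(-28) + 96)² = (((-3 - 3 + 1) - 6)*(-28) + 96)² = ((-5 - 6)*(-28) + 96)² = (-11*(-28) + 96)² = (308 + 96)² = 404² = 163216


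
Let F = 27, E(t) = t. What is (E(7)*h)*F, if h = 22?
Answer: 4158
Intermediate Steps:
(E(7)*h)*F = (7*22)*27 = 154*27 = 4158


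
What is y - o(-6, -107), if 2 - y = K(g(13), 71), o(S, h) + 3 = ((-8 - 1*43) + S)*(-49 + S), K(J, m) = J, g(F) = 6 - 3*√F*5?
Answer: -3136 + 15*√13 ≈ -3081.9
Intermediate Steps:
g(F) = 6 - 15*√F
o(S, h) = -3 + (-51 + S)*(-49 + S) (o(S, h) = -3 + ((-8 - 1*43) + S)*(-49 + S) = -3 + ((-8 - 43) + S)*(-49 + S) = -3 + (-51 + S)*(-49 + S))
y = -4 + 15*√13 (y = 2 - (6 - 15*√13) = 2 + (-6 + 15*√13) = -4 + 15*√13 ≈ 50.083)
y - o(-6, -107) = (-4 + 15*√13) - (2496 + (-6)² - 100*(-6)) = (-4 + 15*√13) - (2496 + 36 + 600) = (-4 + 15*√13) - 1*3132 = (-4 + 15*√13) - 3132 = -3136 + 15*√13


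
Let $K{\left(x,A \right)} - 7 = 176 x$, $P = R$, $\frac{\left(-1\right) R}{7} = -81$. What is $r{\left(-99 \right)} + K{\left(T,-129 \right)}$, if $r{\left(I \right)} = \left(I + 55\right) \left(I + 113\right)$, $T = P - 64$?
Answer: $87919$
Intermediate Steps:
$R = 567$ ($R = \left(-7\right) \left(-81\right) = 567$)
$P = 567$
$T = 503$ ($T = 567 - 64 = 503$)
$K{\left(x,A \right)} = 7 + 176 x$
$r{\left(I \right)} = \left(55 + I\right) \left(113 + I\right)$
$r{\left(-99 \right)} + K{\left(T,-129 \right)} = \left(6215 + \left(-99\right)^{2} + 168 \left(-99\right)\right) + \left(7 + 176 \cdot 503\right) = \left(6215 + 9801 - 16632\right) + \left(7 + 88528\right) = -616 + 88535 = 87919$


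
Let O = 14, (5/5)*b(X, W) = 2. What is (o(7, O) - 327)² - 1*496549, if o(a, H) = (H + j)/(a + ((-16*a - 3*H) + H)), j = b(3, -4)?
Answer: -6890596212/17689 ≈ -3.8954e+5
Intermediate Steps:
b(X, W) = 2
j = 2
o(a, H) = (2 + H)/(-15*a - 2*H) (o(a, H) = (H + 2)/(a + ((-16*a - 3*H) + H)) = (2 + H)/(a + (-16*a - 2*H)) = (2 + H)/(-15*a - 2*H))
(o(7, O) - 327)² - 1*496549 = ((-2 - 1*14)/(2*14 + 15*7) - 327)² - 1*496549 = ((-2 - 14)/(28 + 105) - 327)² - 496549 = (-16/133 - 327)² - 496549 = (-43507/133)² - 496549 = 1892859049/17689 - 496549 = -6890596212/17689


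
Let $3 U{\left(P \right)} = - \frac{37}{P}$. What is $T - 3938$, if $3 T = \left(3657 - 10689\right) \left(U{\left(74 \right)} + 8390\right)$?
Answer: $- \frac{59009122}{3} \approx -1.967 \cdot 10^{7}$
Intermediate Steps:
$U{\left(P \right)} = - \frac{37}{3 P}$ ($U{\left(P \right)} = \frac{\left(-37\right) \frac{1}{P}}{3} = - \frac{37}{3 P}$)
$T = - \frac{58997308}{3}$ ($T = \frac{\left(3657 - 10689\right) \left(- \frac{37}{3 \cdot 74} + 8390\right)}{3} = \frac{\left(-7032\right) \left(\left(- \frac{37}{3}\right) \frac{1}{74} + 8390\right)}{3} = \frac{\left(-7032\right) \left(- \frac{1}{6} + 8390\right)}{3} = \frac{\left(-7032\right) \frac{50339}{6}}{3} = \frac{1}{3} \left(-58997308\right) = - \frac{58997308}{3} \approx -1.9666 \cdot 10^{7}$)
$T - 3938 = - \frac{58997308}{3} - 3938 = - \frac{59009122}{3}$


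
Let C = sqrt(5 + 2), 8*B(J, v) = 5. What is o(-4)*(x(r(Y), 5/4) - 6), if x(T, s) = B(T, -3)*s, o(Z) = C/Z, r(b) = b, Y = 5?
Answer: 167*sqrt(7)/128 ≈ 3.4519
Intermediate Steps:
B(J, v) = 5/8 (B(J, v) = (1/8)*5 = 5/8)
C = sqrt(7) ≈ 2.6458
o(Z) = sqrt(7)/Z
x(T, s) = 5*s/8
o(-4)*(x(r(Y), 5/4) - 6) = (sqrt(7)/(-4))*(5*(5/4)/8 - 6) = (sqrt(7)*(-1/4))*(5*(5*(1/4))/8 - 6) = (-sqrt(7)/4)*((5/8)*(5/4) - 6) = (-sqrt(7)/4)*(25/32 - 6) = -sqrt(7)/4*(-167/32) = 167*sqrt(7)/128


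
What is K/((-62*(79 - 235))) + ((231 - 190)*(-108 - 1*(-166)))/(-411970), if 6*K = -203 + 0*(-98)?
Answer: -8524231/919517040 ≈ -0.0092703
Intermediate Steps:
K = -203/6 (K = (-203 + 0*(-98))/6 = (-203 + 0)/6 = (⅙)*(-203) = -203/6 ≈ -33.833)
K/((-62*(79 - 235))) + ((231 - 190)*(-108 - 1*(-166)))/(-411970) = -203*(-1/(62*(79 - 235)))/6 + ((231 - 190)*(-108 - 1*(-166)))/(-411970) = -203/(6*((-62*(-156)))) + (41*(-108 + 166))*(-1/411970) = -203/6/9672 + (41*58)*(-1/411970) = -203/6*1/9672 + 2378*(-1/411970) = -203/58032 - 1189/205985 = -8524231/919517040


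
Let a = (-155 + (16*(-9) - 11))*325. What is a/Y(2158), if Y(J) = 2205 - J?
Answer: -100750/47 ≈ -2143.6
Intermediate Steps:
a = -100750 (a = (-155 + (-144 - 11))*325 = (-155 - 155)*325 = -310*325 = -100750)
a/Y(2158) = -100750/(2205 - 1*2158) = -100750/(2205 - 2158) = -100750/47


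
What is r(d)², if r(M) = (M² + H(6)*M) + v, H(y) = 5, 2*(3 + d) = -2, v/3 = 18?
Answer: 2500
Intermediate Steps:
v = 54 (v = 3*18 = 54)
d = -4 (d = -3 + (½)*(-2) = -3 - 1 = -4)
r(M) = 54 + M² + 5*M (r(M) = (M² + 5*M) + 54 = 54 + M² + 5*M)
r(d)² = (54 + (-4)² + 5*(-4))² = (54 + 16 - 20)² = 50² = 2500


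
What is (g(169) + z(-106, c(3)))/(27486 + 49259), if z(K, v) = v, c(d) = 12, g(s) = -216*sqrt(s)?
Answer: -2796/76745 ≈ -0.036432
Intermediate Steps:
(g(169) + z(-106, c(3)))/(27486 + 49259) = (-216*sqrt(169) + 12)/(27486 + 49259) = (-216*13 + 12)/76745 = (-2808 + 12)*(1/76745) = -2796*1/76745 = -2796/76745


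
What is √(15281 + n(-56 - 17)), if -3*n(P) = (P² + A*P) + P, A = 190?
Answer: √163371/3 ≈ 134.73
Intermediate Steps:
n(P) = -191*P/3 - P²/3 (n(P) = -((P² + 190*P) + P)/3 = -(P² + 191*P)/3 = -191*P/3 - P²/3)
√(15281 + n(-56 - 17)) = √(15281 - (-56 - 17)*(191 + (-56 - 17))/3) = √(15281 - ⅓*(-73)*(191 - 73)) = √(15281 - ⅓*(-73)*118) = √(15281 + 8614/3) = √(54457/3) = √163371/3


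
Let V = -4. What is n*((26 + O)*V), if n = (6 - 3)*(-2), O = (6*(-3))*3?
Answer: -672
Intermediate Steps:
O = -54 (O = -18*3 = -54)
n = -6 (n = 3*(-2) = -6)
n*((26 + O)*V) = -6*(26 - 54)*(-4) = -(-168)*(-4) = -6*112 = -672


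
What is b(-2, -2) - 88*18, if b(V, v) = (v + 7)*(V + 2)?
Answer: -1584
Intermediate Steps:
b(V, v) = (2 + V)*(7 + v) (b(V, v) = (7 + v)*(2 + V) = (2 + V)*(7 + v))
b(-2, -2) - 88*18 = (14 + 2*(-2) + 7*(-2) - 2*(-2)) - 88*18 = (14 - 4 - 14 + 4) - 1584 = 0 - 1584 = -1584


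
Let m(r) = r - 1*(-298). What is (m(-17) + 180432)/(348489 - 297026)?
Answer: 180713/51463 ≈ 3.5115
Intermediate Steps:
m(r) = 298 + r (m(r) = r + 298 = 298 + r)
(m(-17) + 180432)/(348489 - 297026) = ((298 - 17) + 180432)/(348489 - 297026) = (281 + 180432)/51463 = 180713*(1/51463) = 180713/51463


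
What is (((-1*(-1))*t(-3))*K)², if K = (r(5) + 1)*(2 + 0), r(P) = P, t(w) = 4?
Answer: 2304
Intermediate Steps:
K = 12 (K = (5 + 1)*(2 + 0) = 6*2 = 12)
(((-1*(-1))*t(-3))*K)² = ((-1*(-1)*4)*12)² = ((1*4)*12)² = (4*12)² = 48² = 2304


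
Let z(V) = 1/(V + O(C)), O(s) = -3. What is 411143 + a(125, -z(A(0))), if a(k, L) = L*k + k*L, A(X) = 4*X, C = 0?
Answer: 1233679/3 ≈ 4.1123e+5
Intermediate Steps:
z(V) = 1/(-3 + V) (z(V) = 1/(V - 3) = 1/(-3 + V))
a(k, L) = 2*L*k (a(k, L) = L*k + L*k = 2*L*k)
411143 + a(125, -z(A(0))) = 411143 + 2*(-1/(-3 + 4*0))*125 = 411143 + 2*(-1/(-3 + 0))*125 = 411143 + 2*(-1/(-3))*125 = 411143 + 2*(-1*(-⅓))*125 = 411143 + 2*(⅓)*125 = 411143 + 250/3 = 1233679/3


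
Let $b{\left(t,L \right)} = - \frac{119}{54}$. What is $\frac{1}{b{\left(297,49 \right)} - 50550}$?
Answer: $- \frac{54}{2729819} \approx -1.9782 \cdot 10^{-5}$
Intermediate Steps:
$b{\left(t,L \right)} = - \frac{119}{54}$ ($b{\left(t,L \right)} = \left(-119\right) \frac{1}{54} = - \frac{119}{54}$)
$\frac{1}{b{\left(297,49 \right)} - 50550} = \frac{1}{- \frac{119}{54} - 50550} = \frac{1}{- \frac{2729819}{54}} = - \frac{54}{2729819}$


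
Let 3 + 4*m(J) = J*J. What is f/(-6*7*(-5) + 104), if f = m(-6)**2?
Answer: 1089/5024 ≈ 0.21676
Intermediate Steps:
m(J) = -3/4 + J**2/4 (m(J) = -3/4 + (J*J)/4 = -3/4 + J**2/4)
f = 1089/16 (f = (-3/4 + (1/4)*(-6)**2)**2 = (-3/4 + (1/4)*36)**2 = (-3/4 + 9)**2 = (33/4)**2 = 1089/16 ≈ 68.063)
f/(-6*7*(-5) + 104) = 1089/(16*(-6*7*(-5) + 104)) = 1089/(16*(-42*(-5) + 104)) = 1089/(16*(210 + 104)) = (1089/16)/314 = (1089/16)*(1/314) = 1089/5024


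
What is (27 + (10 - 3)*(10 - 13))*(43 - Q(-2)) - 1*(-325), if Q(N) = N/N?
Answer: 577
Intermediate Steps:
Q(N) = 1
(27 + (10 - 3)*(10 - 13))*(43 - Q(-2)) - 1*(-325) = (27 + (10 - 3)*(10 - 13))*(43 - 1*1) - 1*(-325) = (27 + 7*(-3))*(43 - 1) + 325 = (27 - 21)*42 + 325 = 6*42 + 325 = 252 + 325 = 577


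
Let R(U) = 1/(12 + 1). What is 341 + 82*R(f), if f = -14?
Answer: 4515/13 ≈ 347.31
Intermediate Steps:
R(U) = 1/13
341 + 82*R(f) = 341 + 82*(1/13) = 341 + 82/13 = 4515/13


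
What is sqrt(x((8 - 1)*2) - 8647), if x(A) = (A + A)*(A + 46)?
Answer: I*sqrt(6967) ≈ 83.469*I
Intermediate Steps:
x(A) = 2*A*(46 + A) (x(A) = (2*A)*(46 + A) = 2*A*(46 + A))
sqrt(x((8 - 1)*2) - 8647) = sqrt(2*((8 - 1)*2)*(46 + (8 - 1)*2) - 8647) = sqrt(2*(7*2)*(46 + 7*2) - 8647) = sqrt(2*14*(46 + 14) - 8647) = sqrt(2*14*60 - 8647) = sqrt(1680 - 8647) = sqrt(-6967) = I*sqrt(6967)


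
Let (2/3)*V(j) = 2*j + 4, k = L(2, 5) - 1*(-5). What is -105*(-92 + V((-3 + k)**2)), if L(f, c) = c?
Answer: -6405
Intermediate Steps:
k = 10 (k = 5 - 1*(-5) = 5 + 5 = 10)
V(j) = 6 + 3*j (V(j) = 3*(2*j + 4)/2 = 3*(4 + 2*j)/2 = 6 + 3*j)
-105*(-92 + V((-3 + k)**2)) = -105*(-92 + (6 + 3*(-3 + 10)**2)) = -105*(-92 + (6 + 3*7**2)) = -105*(-92 + (6 + 3*49)) = -105*(-92 + (6 + 147)) = -105*(-92 + 153) = -105*61 = -6405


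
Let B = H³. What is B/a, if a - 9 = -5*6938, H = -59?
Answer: 205379/34681 ≈ 5.9219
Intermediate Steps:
a = -34681 (a = 9 - 5*6938 = 9 - 34690 = -34681)
B = -205379 (B = (-59)³ = -205379)
B/a = -205379/(-34681) = -205379*(-1/34681) = 205379/34681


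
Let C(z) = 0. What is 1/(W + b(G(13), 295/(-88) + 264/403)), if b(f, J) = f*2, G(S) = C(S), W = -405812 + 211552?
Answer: -1/194260 ≈ -5.1477e-6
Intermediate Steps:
W = -194260
G(S) = 0
b(f, J) = 2*f
1/(W + b(G(13), 295/(-88) + 264/403)) = 1/(-194260 + 2*0) = 1/(-194260 + 0) = 1/(-194260) = -1/194260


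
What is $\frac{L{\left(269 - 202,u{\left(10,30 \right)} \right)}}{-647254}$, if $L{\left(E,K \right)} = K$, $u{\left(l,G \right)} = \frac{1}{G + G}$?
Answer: $- \frac{1}{38835240} \approx -2.575 \cdot 10^{-8}$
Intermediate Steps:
$u{\left(l,G \right)} = \frac{1}{2 G}$
$\frac{L{\left(269 - 202,u{\left(10,30 \right)} \right)}}{-647254} = \frac{\frac{1}{2} \cdot \frac{1}{30}}{-647254} = \frac{1}{2} \cdot \frac{1}{30} \left(- \frac{1}{647254}\right) = \frac{1}{60} \left(- \frac{1}{647254}\right) = - \frac{1}{38835240}$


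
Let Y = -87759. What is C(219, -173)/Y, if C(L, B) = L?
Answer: -73/29253 ≈ -0.0024955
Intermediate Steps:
C(219, -173)/Y = 219/(-87759) = 219*(-1/87759) = -73/29253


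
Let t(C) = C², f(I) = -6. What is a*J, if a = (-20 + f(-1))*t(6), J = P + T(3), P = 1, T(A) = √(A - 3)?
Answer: -936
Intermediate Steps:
T(A) = √(-3 + A)
J = 1 (J = 1 + √(-3 + 3) = 1 + √0 = 1 + 0 = 1)
a = -936 (a = (-20 - 6)*6² = -26*36 = -936)
a*J = -936*1 = -936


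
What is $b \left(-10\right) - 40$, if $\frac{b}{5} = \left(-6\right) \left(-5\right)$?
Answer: $-1540$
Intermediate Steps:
$b = 150$ ($b = 5 \left(\left(-6\right) \left(-5\right)\right) = 5 \cdot 30 = 150$)
$b \left(-10\right) - 40 = 150 \left(-10\right) - 40 = -1500 - 40 = -1540$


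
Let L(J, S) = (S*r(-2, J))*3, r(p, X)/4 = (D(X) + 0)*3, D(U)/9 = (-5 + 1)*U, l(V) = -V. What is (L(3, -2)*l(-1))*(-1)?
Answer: -7776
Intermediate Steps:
D(U) = -36*U (D(U) = 9*((-5 + 1)*U) = 9*(-4*U) = -36*U)
r(p, X) = -432*X (r(p, X) = 4*((-36*X + 0)*3) = 4*(-36*X*3) = 4*(-108*X) = -432*X)
L(J, S) = -1296*J*S (L(J, S) = (S*(-432*J))*3 = -432*J*S*3 = -1296*J*S)
(L(3, -2)*l(-1))*(-1) = ((-1296*3*(-2))*(-1*(-1)))*(-1) = (7776*1)*(-1) = 7776*(-1) = -7776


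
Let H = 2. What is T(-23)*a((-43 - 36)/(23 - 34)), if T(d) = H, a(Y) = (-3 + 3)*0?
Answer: 0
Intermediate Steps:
a(Y) = 0 (a(Y) = 0*0 = 0)
T(d) = 2
T(-23)*a((-43 - 36)/(23 - 34)) = 2*0 = 0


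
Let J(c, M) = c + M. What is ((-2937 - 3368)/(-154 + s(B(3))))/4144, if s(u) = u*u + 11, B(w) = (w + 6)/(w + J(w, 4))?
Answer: 157625/14730884 ≈ 0.010700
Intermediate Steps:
J(c, M) = M + c
B(w) = (6 + w)/(4 + 2*w) (B(w) = (w + 6)/(w + (4 + w)) = (6 + w)/(4 + 2*w))
s(u) = 11 + u² (s(u) = u² + 11 = 11 + u²)
((-2937 - 3368)/(-154 + s(B(3))))/4144 = ((-2937 - 3368)/(-154 + (11 + ((6 + 3)/(2*(2 + 3)))²)))/4144 = -6305/(-154 + (11 + ((½)*9/5)²))*(1/4144) = -6305/(-154 + (11 + ((½)*(⅕)*9)²))*(1/4144) = -6305/(-154 + (11 + (9/10)²))*(1/4144) = -6305/(-154 + (11 + 81/100))*(1/4144) = -6305/(-154 + 1181/100)*(1/4144) = -6305/(-14219/100)*(1/4144) = -6305*(-100/14219)*(1/4144) = (630500/14219)*(1/4144) = 157625/14730884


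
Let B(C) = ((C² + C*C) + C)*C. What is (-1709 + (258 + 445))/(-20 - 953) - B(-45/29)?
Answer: 144725159/23730497 ≈ 6.0987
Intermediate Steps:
B(C) = C*(C + 2*C²) (B(C) = ((C² + C²) + C)*C = (2*C² + C)*C = (C + 2*C²)*C = C*(C + 2*C²))
(-1709 + (258 + 445))/(-20 - 953) - B(-45/29) = (-1709 + (258 + 445))/(-20 - 953) - (-45/29)²*(1 + 2*(-45/29)) = (-1709 + 703)/(-973) - (-45*1/29)²*(1 + 2*(-45*1/29)) = -1006*(-1/973) - (-45/29)²*(1 + 2*(-45/29)) = 1006/973 - 2025*(1 - 90/29)/841 = 1006/973 - 2025*(-61)/(841*29) = 1006/973 - 1*(-123525/24389) = 1006/973 + 123525/24389 = 144725159/23730497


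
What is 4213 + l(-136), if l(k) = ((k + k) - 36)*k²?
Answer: -5692555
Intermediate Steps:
l(k) = k²*(-36 + 2*k) (l(k) = (2*k - 36)*k² = (-36 + 2*k)*k² = k²*(-36 + 2*k))
4213 + l(-136) = 4213 + 2*(-136)²*(-18 - 136) = 4213 + 2*18496*(-154) = 4213 - 5696768 = -5692555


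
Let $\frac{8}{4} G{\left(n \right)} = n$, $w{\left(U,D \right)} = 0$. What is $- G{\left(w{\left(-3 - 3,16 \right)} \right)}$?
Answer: $0$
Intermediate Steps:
$G{\left(n \right)} = \frac{n}{2}$
$- G{\left(w{\left(-3 - 3,16 \right)} \right)} = - \frac{0}{2} = \left(-1\right) 0 = 0$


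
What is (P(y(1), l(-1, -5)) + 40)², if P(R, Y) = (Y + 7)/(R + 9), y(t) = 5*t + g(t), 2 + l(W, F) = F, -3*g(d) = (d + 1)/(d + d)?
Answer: 1600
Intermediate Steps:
g(d) = -(1 + d)/(6*d) (g(d) = -(d + 1)/(3*(d + d)) = -(1 + d)/(3*(2*d)) = -(1 + d)*1/(2*d)/3 = -(1 + d)/(6*d))
l(W, F) = -2 + F
y(t) = 5*t + (-1 - t)/(6*t)
P(R, Y) = (7 + Y)/(9 + R)
(P(y(1), l(-1, -5)) + 40)² = ((7 + (-2 - 5))/(9 + (⅙)*(-1 - 1*1 + 30*1²)/1) + 40)² = ((7 - 7)/(9 + (⅙)*1*(-1 - 1 + 30*1)) + 40)² = (0/(9 + (⅙)*1*(-1 - 1 + 30)) + 40)² = (0/(9 + (⅙)*1*28) + 40)² = (0/(9 + 14/3) + 40)² = (0/(41/3) + 40)² = ((3/41)*0 + 40)² = (0 + 40)² = 40² = 1600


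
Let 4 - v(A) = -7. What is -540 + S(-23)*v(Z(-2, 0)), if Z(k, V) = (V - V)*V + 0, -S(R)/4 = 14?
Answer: -1156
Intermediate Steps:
S(R) = -56 (S(R) = -4*14 = -56)
Z(k, V) = 0 (Z(k, V) = 0*V + 0 = 0 + 0 = 0)
v(A) = 11 (v(A) = 4 - 1*(-7) = 4 + 7 = 11)
-540 + S(-23)*v(Z(-2, 0)) = -540 - 56*11 = -540 - 616 = -1156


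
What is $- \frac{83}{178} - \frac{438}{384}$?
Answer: $- \frac{9153}{5696} \approx -1.6069$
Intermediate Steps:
$- \frac{83}{178} - \frac{438}{384} = \left(-83\right) \frac{1}{178} - \frac{73}{64} = - \frac{83}{178} - \frac{73}{64} = - \frac{9153}{5696}$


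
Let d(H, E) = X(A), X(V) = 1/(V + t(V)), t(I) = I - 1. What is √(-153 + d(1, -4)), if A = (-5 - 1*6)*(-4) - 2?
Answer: I*√1053934/83 ≈ 12.369*I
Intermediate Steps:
t(I) = -1 + I
A = 42 (A = (-5 - 6)*(-4) - 2 = -11*(-4) - 2 = 44 - 2 = 42)
X(V) = 1/(-1 + 2*V) (X(V) = 1/(V + (-1 + V)) = 1/(-1 + 2*V))
d(H, E) = 1/83 (d(H, E) = 1/(-1 + 2*42) = 1/(-1 + 84) = 1/83)
√(-153 + d(1, -4)) = √(-153 + 1/83) = √(-12698/83) = I*√1053934/83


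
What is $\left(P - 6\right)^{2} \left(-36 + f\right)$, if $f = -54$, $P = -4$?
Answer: $-9000$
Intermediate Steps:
$\left(P - 6\right)^{2} \left(-36 + f\right) = \left(-4 - 6\right)^{2} \left(-36 - 54\right) = \left(-10\right)^{2} \left(-90\right) = 100 \left(-90\right) = -9000$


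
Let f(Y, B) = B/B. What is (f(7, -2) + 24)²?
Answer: 625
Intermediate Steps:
f(Y, B) = 1
(f(7, -2) + 24)² = (1 + 24)² = 25² = 625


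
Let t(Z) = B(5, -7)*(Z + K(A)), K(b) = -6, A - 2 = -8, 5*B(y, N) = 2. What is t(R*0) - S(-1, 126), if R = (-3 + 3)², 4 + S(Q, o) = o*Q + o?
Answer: 8/5 ≈ 1.6000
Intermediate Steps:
B(y, N) = ⅖ (B(y, N) = (⅕)*2 = ⅖)
S(Q, o) = -4 + o + Q*o (S(Q, o) = -4 + (o*Q + o) = -4 + (Q*o + o) = -4 + (o + Q*o) = -4 + o + Q*o)
R = 0 (R = 0² = 0)
A = -6 (A = 2 - 8 = -6)
t(Z) = -12/5 + 2*Z/5 (t(Z) = 2*(Z - 6)/5 = 2*(-6 + Z)/5 = -12/5 + 2*Z/5)
t(R*0) - S(-1, 126) = (-12/5 + 2*(0*0)/5) - (-4 + 126 - 1*126) = (-12/5 + (⅖)*0) - (-4 + 126 - 126) = (-12/5 + 0) - 1*(-4) = -12/5 + 4 = 8/5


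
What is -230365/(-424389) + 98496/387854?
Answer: 65574302827/82300485603 ≈ 0.79677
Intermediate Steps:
-230365/(-424389) + 98496/387854 = -230365*(-1/424389) + 98496*(1/387854) = 230365/424389 + 49248/193927 = 65574302827/82300485603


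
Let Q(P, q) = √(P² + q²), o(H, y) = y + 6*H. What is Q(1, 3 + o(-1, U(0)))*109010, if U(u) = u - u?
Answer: 109010*√10 ≈ 3.4472e+5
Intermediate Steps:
U(u) = 0
Q(1, 3 + o(-1, U(0)))*109010 = √(1² + (3 + (0 + 6*(-1)))²)*109010 = √(1 + (3 + (0 - 6))²)*109010 = √(1 + (3 - 6)²)*109010 = √(1 + (-3)²)*109010 = √(1 + 9)*109010 = √10*109010 = 109010*√10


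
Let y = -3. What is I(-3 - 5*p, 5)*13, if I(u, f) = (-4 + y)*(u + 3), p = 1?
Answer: 455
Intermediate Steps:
I(u, f) = -21 - 7*u (I(u, f) = (-4 - 3)*(u + 3) = -7*(3 + u) = -21 - 7*u)
I(-3 - 5*p, 5)*13 = (-21 - 7*(-3 - 5*1))*13 = (-21 - 7*(-3 - 5))*13 = (-21 - 7*(-8))*13 = (-21 + 56)*13 = 35*13 = 455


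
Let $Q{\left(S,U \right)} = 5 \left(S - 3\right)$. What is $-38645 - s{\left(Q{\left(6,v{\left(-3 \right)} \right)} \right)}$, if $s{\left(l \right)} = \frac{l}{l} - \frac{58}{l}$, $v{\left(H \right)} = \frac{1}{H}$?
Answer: $- \frac{579632}{15} \approx -38642.0$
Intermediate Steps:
$Q{\left(S,U \right)} = -15 + 5 S$ ($Q{\left(S,U \right)} = 5 \left(-3 + S\right) = -15 + 5 S$)
$s{\left(l \right)} = 1 - \frac{58}{l}$
$-38645 - s{\left(Q{\left(6,v{\left(-3 \right)} \right)} \right)} = -38645 - \frac{-58 + \left(-15 + 5 \cdot 6\right)}{-15 + 5 \cdot 6} = -38645 - \frac{-58 + \left(-15 + 30\right)}{-15 + 30} = -38645 - \frac{-58 + 15}{15} = -38645 - \frac{1}{15} \left(-43\right) = -38645 - - \frac{43}{15} = -38645 + \frac{43}{15} = - \frac{579632}{15}$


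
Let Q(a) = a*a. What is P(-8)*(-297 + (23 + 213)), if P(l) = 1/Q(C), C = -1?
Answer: -61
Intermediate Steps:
Q(a) = a²
P(l) = 1 (P(l) = 1/((-1)²) = 1/1 = 1)
P(-8)*(-297 + (23 + 213)) = 1*(-297 + (23 + 213)) = 1*(-297 + 236) = 1*(-61) = -61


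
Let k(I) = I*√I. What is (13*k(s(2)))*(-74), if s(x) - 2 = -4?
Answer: 1924*I*√2 ≈ 2720.9*I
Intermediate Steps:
s(x) = -2 (s(x) = 2 - 4 = -2)
k(I) = I^(3/2)
(13*k(s(2)))*(-74) = (13*(-2)^(3/2))*(-74) = (13*(-2*I*√2))*(-74) = -26*I*√2*(-74) = 1924*I*√2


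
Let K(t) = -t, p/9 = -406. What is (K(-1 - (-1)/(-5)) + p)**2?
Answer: 333573696/25 ≈ 1.3343e+7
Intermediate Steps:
p = -3654 (p = 9*(-406) = -3654)
(K(-1 - (-1)/(-5)) + p)**2 = (-(-1 - (-1)/(-5)) - 3654)**2 = (-(-1 - (-1)*(-1)/5) - 3654)**2 = (-(-1 - 1*1/5) - 3654)**2 = (-(-1 - 1/5) - 3654)**2 = (-1*(-6/5) - 3654)**2 = (6/5 - 3654)**2 = (-18264/5)**2 = 333573696/25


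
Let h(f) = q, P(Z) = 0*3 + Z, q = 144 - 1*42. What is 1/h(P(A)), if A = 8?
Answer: 1/102 ≈ 0.0098039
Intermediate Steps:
q = 102 (q = 144 - 42 = 102)
P(Z) = Z (P(Z) = 0 + Z = Z)
h(f) = 102
1/h(P(A)) = 1/102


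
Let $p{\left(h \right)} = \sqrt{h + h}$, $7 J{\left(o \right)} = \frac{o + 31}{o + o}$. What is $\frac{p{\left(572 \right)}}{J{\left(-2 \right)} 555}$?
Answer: $- \frac{56 \sqrt{286}}{16095} \approx -0.058841$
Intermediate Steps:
$J{\left(o \right)} = \frac{31 + o}{14 o}$ ($J{\left(o \right)} = \frac{\left(o + 31\right) \frac{1}{o + o}}{7} = \frac{\left(31 + o\right) \frac{1}{2 o}}{7} = \frac{\frac{1}{2} \frac{1}{o} \left(31 + o\right)}{7} = \frac{31 + o}{14 o}$)
$p{\left(h \right)} = \sqrt{2} \sqrt{h}$ ($p{\left(h \right)} = \sqrt{2 h} = \sqrt{2} \sqrt{h}$)
$\frac{p{\left(572 \right)}}{J{\left(-2 \right)} 555} = \frac{\sqrt{2} \sqrt{572}}{\frac{31 - 2}{14 \left(-2\right)} 555} = \frac{\sqrt{2} \cdot 2 \sqrt{143}}{\frac{1}{14} \left(- \frac{1}{2}\right) 29 \cdot 555} = \frac{2 \sqrt{286}}{\left(- \frac{29}{28}\right) 555} = \frac{2 \sqrt{286}}{- \frac{16095}{28}} = 2 \sqrt{286} \left(- \frac{28}{16095}\right) = - \frac{56 \sqrt{286}}{16095}$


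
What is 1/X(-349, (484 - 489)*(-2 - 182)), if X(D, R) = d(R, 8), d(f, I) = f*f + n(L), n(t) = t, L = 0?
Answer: 1/846400 ≈ 1.1815e-6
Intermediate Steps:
d(f, I) = f² (d(f, I) = f*f + 0 = f² + 0 = f²)
X(D, R) = R²
1/X(-349, (484 - 489)*(-2 - 182)) = 1/(((484 - 489)*(-2 - 182))²) = 1/((-5*(-184))²) = 1/(920²) = 1/846400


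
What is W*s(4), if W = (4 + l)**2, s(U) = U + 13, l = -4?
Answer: 0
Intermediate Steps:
s(U) = 13 + U
W = 0 (W = (4 - 4)**2 = 0**2 = 0)
W*s(4) = 0*(13 + 4) = 0*17 = 0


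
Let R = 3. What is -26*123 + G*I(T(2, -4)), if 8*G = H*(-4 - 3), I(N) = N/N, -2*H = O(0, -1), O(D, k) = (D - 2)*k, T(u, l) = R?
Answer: -25577/8 ≈ -3197.1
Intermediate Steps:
T(u, l) = 3
O(D, k) = k*(-2 + D) (O(D, k) = (-2 + D)*k = k*(-2 + D))
H = -1 (H = -(-1)*(-2 + 0)/2 = -(-1)*(-2)/2 = -½*2 = -1)
I(N) = 1
G = 7/8 (G = (-(-4 - 3))/8 = (-1*(-7))/8 = (⅛)*7 = 7/8 ≈ 0.87500)
-26*123 + G*I(T(2, -4)) = -26*123 + (7/8)*1 = -3198 + 7/8 = -25577/8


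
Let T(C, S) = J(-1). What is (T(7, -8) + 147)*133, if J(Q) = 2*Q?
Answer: 19285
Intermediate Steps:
T(C, S) = -2 (T(C, S) = 2*(-1) = -2)
(T(7, -8) + 147)*133 = (-2 + 147)*133 = 145*133 = 19285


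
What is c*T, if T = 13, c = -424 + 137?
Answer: -3731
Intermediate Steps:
c = -287
c*T = -287*13 = -3731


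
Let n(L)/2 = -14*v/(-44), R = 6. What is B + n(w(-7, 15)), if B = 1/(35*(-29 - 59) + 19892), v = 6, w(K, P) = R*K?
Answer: 706115/184932 ≈ 3.8182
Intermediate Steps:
w(K, P) = 6*K
n(L) = 42/11 (n(L) = 2*(-14*6/(-44)) = 2*(-84*(-1/44)) = 2*(21/11) = 42/11)
B = 1/16812 (B = 1/(35*(-88) + 19892) = 1/(-3080 + 19892) = 1/16812 ≈ 5.9481e-5)
B + n(w(-7, 15)) = 1/16812 + 42/11 = 706115/184932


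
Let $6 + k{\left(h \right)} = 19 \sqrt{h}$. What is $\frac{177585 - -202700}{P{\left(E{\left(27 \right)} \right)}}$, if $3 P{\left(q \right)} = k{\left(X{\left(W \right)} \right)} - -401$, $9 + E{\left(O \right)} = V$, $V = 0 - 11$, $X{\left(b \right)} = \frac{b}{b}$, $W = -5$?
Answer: $\frac{380285}{138} \approx 2755.7$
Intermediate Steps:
$X{\left(b \right)} = 1$
$k{\left(h \right)} = -6 + 19 \sqrt{h}$
$V = -11$
$E{\left(O \right)} = -20$ ($E{\left(O \right)} = -9 - 11 = -20$)
$P{\left(q \right)} = 138$ ($P{\left(q \right)} = \frac{\left(-6 + 19 \sqrt{1}\right) - -401}{3} = \frac{\left(-6 + 19 \cdot 1\right) + 401}{3} = \frac{\left(-6 + 19\right) + 401}{3} = \frac{13 + 401}{3} = \frac{1}{3} \cdot 414 = 138$)
$\frac{177585 - -202700}{P{\left(E{\left(27 \right)} \right)}} = \frac{177585 - -202700}{138} = \left(177585 + 202700\right) \frac{1}{138} = 380285 \cdot \frac{1}{138} = \frac{380285}{138}$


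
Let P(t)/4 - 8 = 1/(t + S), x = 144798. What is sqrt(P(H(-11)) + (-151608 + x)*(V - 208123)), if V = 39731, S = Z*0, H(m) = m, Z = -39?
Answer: 2*sqrt(34689173937)/11 ≈ 33864.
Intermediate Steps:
S = 0 (S = -39*0 = 0)
P(t) = 32 + 4/t (P(t) = 32 + 4/(t + 0) = 32 + 4/t)
sqrt(P(H(-11)) + (-151608 + x)*(V - 208123)) = sqrt((32 + 4/(-11)) + (-151608 + 144798)*(39731 - 208123)) = sqrt((32 + 4*(-1/11)) - 6810*(-168392)) = sqrt((32 - 4/11) + 1146749520) = sqrt(348/11 + 1146749520) = sqrt(12614245068/11) = 2*sqrt(34689173937)/11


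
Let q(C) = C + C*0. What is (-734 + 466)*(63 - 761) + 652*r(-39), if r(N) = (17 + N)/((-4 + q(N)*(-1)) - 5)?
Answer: 2798788/15 ≈ 1.8659e+5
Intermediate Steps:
q(C) = C (q(C) = C + 0 = C)
r(N) = (17 + N)/(-9 - N) (r(N) = (17 + N)/((-4 + N*(-1)) - 5) = (17 + N)/((-4 - N) - 5) = (17 + N)/(-9 - N))
(-734 + 466)*(63 - 761) + 652*r(-39) = (-734 + 466)*(63 - 761) + 652*((-17 - 1*(-39))/(9 - 39)) = -268*(-698) + 652*((-17 + 39)/(-30)) = 187064 + 652*(-1/30*22) = 187064 + 652*(-11/15) = 187064 - 7172/15 = 2798788/15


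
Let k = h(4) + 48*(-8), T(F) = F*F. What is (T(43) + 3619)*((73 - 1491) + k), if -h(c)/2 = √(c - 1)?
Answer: -9853336 - 10936*√3 ≈ -9.8723e+6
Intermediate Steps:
h(c) = -2*√(-1 + c) (h(c) = -2*√(c - 1) = -2*√(-1 + c))
T(F) = F²
k = -384 - 2*√3 (k = -2*√(-1 + 4) + 48*(-8) = -2*√3 - 384 = -384 - 2*√3 ≈ -387.46)
(T(43) + 3619)*((73 - 1491) + k) = (43² + 3619)*((73 - 1491) + (-384 - 2*√3)) = (1849 + 3619)*(-1418 + (-384 - 2*√3)) = 5468*(-1802 - 2*√3) = -9853336 - 10936*√3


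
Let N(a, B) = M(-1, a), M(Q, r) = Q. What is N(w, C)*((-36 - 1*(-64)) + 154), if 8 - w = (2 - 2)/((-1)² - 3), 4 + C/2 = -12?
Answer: -182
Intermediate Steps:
C = -32 (C = -8 + 2*(-12) = -8 - 24 = -32)
w = 8 (w = 8 - (2 - 2)/((-1)² - 3) = 8 - 0/(1 - 3) = 8 - 0/(-2) = 8 - 0*(-1)/2 = 8 - 1*0 = 8 + 0 = 8)
N(a, B) = -1
N(w, C)*((-36 - 1*(-64)) + 154) = -((-36 - 1*(-64)) + 154) = -((-36 + 64) + 154) = -(28 + 154) = -1*182 = -182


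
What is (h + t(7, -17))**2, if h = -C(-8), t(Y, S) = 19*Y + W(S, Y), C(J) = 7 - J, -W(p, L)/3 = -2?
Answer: 15376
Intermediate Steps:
W(p, L) = 6 (W(p, L) = -3*(-2) = 6)
t(Y, S) = 6 + 19*Y (t(Y, S) = 19*Y + 6 = 6 + 19*Y)
h = -15 (h = -(7 - 1*(-8)) = -(7 + 8) = -1*15 = -15)
(h + t(7, -17))**2 = (-15 + (6 + 19*7))**2 = (-15 + (6 + 133))**2 = (-15 + 139)**2 = 124**2 = 15376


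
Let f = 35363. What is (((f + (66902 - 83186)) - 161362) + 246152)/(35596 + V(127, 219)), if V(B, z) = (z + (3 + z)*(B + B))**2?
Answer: 103869/3204388045 ≈ 3.2415e-5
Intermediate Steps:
V(B, z) = (z + 2*B*(3 + z))**2 (V(B, z) = (z + (3 + z)*(2*B))**2 = (z + 2*B*(3 + z))**2)
(((f + (66902 - 83186)) - 161362) + 246152)/(35596 + V(127, 219)) = (((35363 + (66902 - 83186)) - 161362) + 246152)/(35596 + (219 + 6*127 + 2*127*219)**2) = (((35363 - 16284) - 161362) + 246152)/(35596 + (219 + 762 + 55626)**2) = ((19079 - 161362) + 246152)/(35596 + 56607**2) = (-142283 + 246152)/(35596 + 3204352449) = 103869/3204388045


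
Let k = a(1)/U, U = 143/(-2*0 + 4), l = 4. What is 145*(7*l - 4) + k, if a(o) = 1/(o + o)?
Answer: 497642/143 ≈ 3480.0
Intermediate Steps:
a(o) = 1/(2*o)
U = 143/4 (U = 143/(0 + 4) = 143/4 ≈ 35.750)
k = 2/143 (k = ((½)/1)/(143/4) = ((½)*1)*(4/143) = (½)*(4/143) = 2/143 ≈ 0.013986)
145*(7*l - 4) + k = 145*(7*4 - 4) + 2/143 = 145*(28 - 4) + 2/143 = 145*24 + 2/143 = 3480 + 2/143 = 497642/143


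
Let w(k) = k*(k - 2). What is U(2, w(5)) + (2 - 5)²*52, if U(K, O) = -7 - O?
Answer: 446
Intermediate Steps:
w(k) = k*(-2 + k)
U(2, w(5)) + (2 - 5)²*52 = (-7 - 5*(-2 + 5)) + (2 - 5)²*52 = (-7 - 5*3) + (-3)²*52 = (-7 - 1*15) + 9*52 = (-7 - 15) + 468 = -22 + 468 = 446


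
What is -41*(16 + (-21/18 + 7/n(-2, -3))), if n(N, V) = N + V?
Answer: -16523/30 ≈ -550.77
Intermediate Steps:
-41*(16 + (-21/18 + 7/n(-2, -3))) = -41*(16 + (-21/18 + 7/(-2 - 3))) = -41*(16 + (-21*1/18 + 7/(-5))) = -41*(16 + (-7/6 + 7*(-⅕))) = -41*(16 + (-7/6 - 7/5)) = -41*(16 - 77/30) = -41*403/30 = -16523/30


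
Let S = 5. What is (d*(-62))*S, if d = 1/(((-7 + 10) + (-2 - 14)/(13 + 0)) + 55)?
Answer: -2015/369 ≈ -5.4607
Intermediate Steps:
d = 13/738 (d = 1/((3 - 16/13) + 55) = 1/(23/13 + 55) = 1/(738/13) = 13/738 ≈ 0.017615)
(d*(-62))*S = ((13/738)*(-62))*5 = -403/369*5 = -2015/369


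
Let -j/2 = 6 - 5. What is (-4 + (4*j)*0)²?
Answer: 16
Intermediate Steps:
j = -2 (j = -2*(6 - 5) = -2*1 = -2)
(-4 + (4*j)*0)² = (-4 + (4*(-2))*0)² = (-4 - 8*0)² = (-4 + 0)² = (-4)² = 16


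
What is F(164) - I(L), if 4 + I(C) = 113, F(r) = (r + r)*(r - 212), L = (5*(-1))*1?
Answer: -15853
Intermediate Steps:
L = -5 (L = -5*1 = -5)
F(r) = 2*r*(-212 + r) (F(r) = (2*r)*(-212 + r) = 2*r*(-212 + r))
I(C) = 109 (I(C) = -4 + 113 = 109)
F(164) - I(L) = 2*164*(-212 + 164) - 1*109 = 2*164*(-48) - 109 = -15744 - 109 = -15853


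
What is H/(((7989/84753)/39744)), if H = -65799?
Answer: -73879626747456/2663 ≈ -2.7743e+10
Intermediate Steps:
H/(((7989/84753)/39744)) = -65799/((7989/84753)/39744) = -65799/((7989*(1/84753))*(1/39744)) = -65799/((2663/28251)*(1/39744)) = -65799/2663/1122807744 = -65799*1122807744/2663 = -73879626747456/2663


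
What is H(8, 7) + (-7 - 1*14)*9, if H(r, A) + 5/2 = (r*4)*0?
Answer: -383/2 ≈ -191.50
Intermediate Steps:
H(r, A) = -5/2 (H(r, A) = -5/2 + (r*4)*0 = -5/2 + (4*r)*0 = -5/2 + 0 = -5/2)
H(8, 7) + (-7 - 1*14)*9 = -5/2 + (-7 - 1*14)*9 = -5/2 + (-7 - 14)*9 = -5/2 - 21*9 = -5/2 - 189 = -383/2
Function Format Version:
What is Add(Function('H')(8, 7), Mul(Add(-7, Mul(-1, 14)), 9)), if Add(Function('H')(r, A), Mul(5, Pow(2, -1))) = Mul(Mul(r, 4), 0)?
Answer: Rational(-383, 2) ≈ -191.50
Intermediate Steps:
Function('H')(r, A) = Rational(-5, 2) (Function('H')(r, A) = Add(Rational(-5, 2), Mul(Mul(r, 4), 0)) = Add(Rational(-5, 2), Mul(Mul(4, r), 0)) = Add(Rational(-5, 2), 0) = Rational(-5, 2))
Add(Function('H')(8, 7), Mul(Add(-7, Mul(-1, 14)), 9)) = Add(Rational(-5, 2), Mul(Add(-7, Mul(-1, 14)), 9)) = Add(Rational(-5, 2), Mul(Add(-7, -14), 9)) = Add(Rational(-5, 2), Mul(-21, 9)) = Add(Rational(-5, 2), -189) = Rational(-383, 2)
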